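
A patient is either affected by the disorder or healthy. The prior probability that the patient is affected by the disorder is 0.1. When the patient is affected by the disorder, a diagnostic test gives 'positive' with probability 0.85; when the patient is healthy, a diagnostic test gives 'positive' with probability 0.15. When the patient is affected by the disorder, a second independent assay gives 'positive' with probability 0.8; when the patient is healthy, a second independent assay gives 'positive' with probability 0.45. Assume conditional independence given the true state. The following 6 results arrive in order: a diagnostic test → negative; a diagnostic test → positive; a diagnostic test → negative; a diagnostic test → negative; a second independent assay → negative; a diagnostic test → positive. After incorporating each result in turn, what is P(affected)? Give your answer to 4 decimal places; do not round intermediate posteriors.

After a diagnostic test='negative': P(affected) = 0.15·0.1000 / (0.15·0.1000 + 0.85·0.9000) ≈ 0.0192
After a diagnostic test='positive': P(affected) = 0.85·0.0192 / (0.85·0.0192 + 0.15·0.9808) ≈ 0.1000
After a diagnostic test='negative': P(affected) = 0.15·0.1000 / (0.15·0.1000 + 0.85·0.9000) ≈ 0.0192
After a diagnostic test='negative': P(affected) = 0.15·0.0192 / (0.15·0.0192 + 0.85·0.9808) ≈ 0.0034
After a second independent assay='negative': P(affected) = 0.2·0.0034 / (0.2·0.0034 + 0.55·0.9966) ≈ 0.0013
After a diagnostic test='positive': P(affected) = 0.85·0.0013 / (0.85·0.0013 + 0.15·0.9987) ≈ 0.0071

0.0071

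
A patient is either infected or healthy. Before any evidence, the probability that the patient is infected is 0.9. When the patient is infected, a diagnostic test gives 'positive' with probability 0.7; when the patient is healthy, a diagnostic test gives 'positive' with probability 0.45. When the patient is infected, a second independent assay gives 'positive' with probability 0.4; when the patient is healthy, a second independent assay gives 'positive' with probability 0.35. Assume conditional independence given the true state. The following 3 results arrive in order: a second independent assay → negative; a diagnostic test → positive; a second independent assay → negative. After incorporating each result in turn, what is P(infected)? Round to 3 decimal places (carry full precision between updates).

0.923

Apply Bayes' rule sequentially, carrying P(infected) forward.
After a second independent assay='negative': P(infected) = 0.6·0.9000 / (0.6·0.9000 + 0.65·0.1000) ≈ 0.8926
After a diagnostic test='positive': P(infected) = 0.7·0.8926 / (0.7·0.8926 + 0.45·0.1074) ≈ 0.9282
After a second independent assay='negative': P(infected) = 0.6·0.9282 / (0.6·0.9282 + 0.65·0.0718) ≈ 0.9227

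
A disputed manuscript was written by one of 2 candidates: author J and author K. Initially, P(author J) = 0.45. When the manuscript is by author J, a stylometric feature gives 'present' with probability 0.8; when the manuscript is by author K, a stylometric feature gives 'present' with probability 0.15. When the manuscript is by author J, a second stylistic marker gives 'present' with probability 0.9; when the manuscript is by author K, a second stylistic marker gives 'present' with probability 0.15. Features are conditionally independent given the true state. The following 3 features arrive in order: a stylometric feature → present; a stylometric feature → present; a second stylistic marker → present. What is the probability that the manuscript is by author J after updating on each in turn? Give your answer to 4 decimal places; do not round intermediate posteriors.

0.9929

After a stylometric feature='present': P(author J) = 0.8·0.4500 / (0.8·0.4500 + 0.15·0.5500) ≈ 0.8136
After a stylometric feature='present': P(author J) = 0.8·0.8136 / (0.8·0.8136 + 0.15·0.1864) ≈ 0.9588
After a second stylistic marker='present': P(author J) = 0.9·0.9588 / (0.9·0.9588 + 0.15·0.0412) ≈ 0.9929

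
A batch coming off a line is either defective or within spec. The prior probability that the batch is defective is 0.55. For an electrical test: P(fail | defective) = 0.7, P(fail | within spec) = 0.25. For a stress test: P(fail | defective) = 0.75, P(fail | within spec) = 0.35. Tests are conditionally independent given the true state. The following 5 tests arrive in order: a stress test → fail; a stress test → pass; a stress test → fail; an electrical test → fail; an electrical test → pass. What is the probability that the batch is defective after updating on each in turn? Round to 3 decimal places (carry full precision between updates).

0.707

After a stress test='fail': P(defective) = 0.75·0.5500 / (0.75·0.5500 + 0.35·0.4500) ≈ 0.7237
After a stress test='pass': P(defective) = 0.25·0.7237 / (0.25·0.7237 + 0.65·0.2763) ≈ 0.5018
After a stress test='fail': P(defective) = 0.75·0.5018 / (0.75·0.5018 + 0.35·0.4982) ≈ 0.6834
After an electrical test='fail': P(defective) = 0.7·0.6834 / (0.7·0.6834 + 0.25·0.3166) ≈ 0.8580
After an electrical test='pass': P(defective) = 0.3·0.8580 / (0.3·0.8580 + 0.75·0.1420) ≈ 0.7074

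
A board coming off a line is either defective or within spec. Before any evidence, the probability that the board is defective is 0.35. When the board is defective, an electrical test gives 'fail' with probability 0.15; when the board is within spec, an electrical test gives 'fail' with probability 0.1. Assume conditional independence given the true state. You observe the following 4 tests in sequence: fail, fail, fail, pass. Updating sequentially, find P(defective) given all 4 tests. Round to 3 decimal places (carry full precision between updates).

0.632

Apply Bayes' rule sequentially, carrying P(defective) forward.
After 'fail': P(defective) = 0.15·0.3500 / (0.15·0.3500 + 0.1·0.6500) ≈ 0.4468
After 'fail': P(defective) = 0.15·0.4468 / (0.15·0.4468 + 0.1·0.5532) ≈ 0.5478
After 'fail': P(defective) = 0.15·0.5478 / (0.15·0.5478 + 0.1·0.4522) ≈ 0.6451
After 'pass': P(defective) = 0.85·0.6451 / (0.85·0.6451 + 0.9·0.3549) ≈ 0.6319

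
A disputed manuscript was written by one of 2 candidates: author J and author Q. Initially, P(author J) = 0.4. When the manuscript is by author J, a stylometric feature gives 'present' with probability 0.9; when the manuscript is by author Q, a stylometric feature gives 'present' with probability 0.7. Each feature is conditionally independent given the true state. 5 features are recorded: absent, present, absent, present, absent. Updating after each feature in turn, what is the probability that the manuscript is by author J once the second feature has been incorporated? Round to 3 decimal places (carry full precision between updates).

0.222

After 'absent': P(author J) = 0.1·0.4000 / (0.1·0.4000 + 0.3·0.6000) ≈ 0.1818
After 'present': P(author J) = 0.9·0.1818 / (0.9·0.1818 + 0.7·0.8182) ≈ 0.2222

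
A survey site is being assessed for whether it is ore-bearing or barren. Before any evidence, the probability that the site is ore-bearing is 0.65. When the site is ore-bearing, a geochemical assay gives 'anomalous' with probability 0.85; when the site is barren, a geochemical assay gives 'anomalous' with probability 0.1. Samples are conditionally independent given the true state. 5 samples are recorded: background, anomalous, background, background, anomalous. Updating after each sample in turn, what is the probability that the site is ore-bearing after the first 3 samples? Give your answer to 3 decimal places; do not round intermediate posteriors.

0.305

After 'background': P(ore) = 0.15·0.6500 / (0.15·0.6500 + 0.9·0.3500) ≈ 0.2364
After 'anomalous': P(ore) = 0.85·0.2364 / (0.85·0.2364 + 0.1·0.7636) ≈ 0.7246
After 'background': P(ore) = 0.15·0.7246 / (0.15·0.7246 + 0.9·0.2754) ≈ 0.3048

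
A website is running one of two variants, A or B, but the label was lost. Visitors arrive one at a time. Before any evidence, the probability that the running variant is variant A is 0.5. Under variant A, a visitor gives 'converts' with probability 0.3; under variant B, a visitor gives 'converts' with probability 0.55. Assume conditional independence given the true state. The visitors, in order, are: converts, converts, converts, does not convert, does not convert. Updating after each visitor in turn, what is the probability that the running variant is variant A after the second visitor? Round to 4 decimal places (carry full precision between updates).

0.2293

After 'converts': P(A) = 0.3·0.5000 / (0.3·0.5000 + 0.55·0.5000) ≈ 0.3529
After 'converts': P(A) = 0.3·0.3529 / (0.3·0.3529 + 0.55·0.6471) ≈ 0.2293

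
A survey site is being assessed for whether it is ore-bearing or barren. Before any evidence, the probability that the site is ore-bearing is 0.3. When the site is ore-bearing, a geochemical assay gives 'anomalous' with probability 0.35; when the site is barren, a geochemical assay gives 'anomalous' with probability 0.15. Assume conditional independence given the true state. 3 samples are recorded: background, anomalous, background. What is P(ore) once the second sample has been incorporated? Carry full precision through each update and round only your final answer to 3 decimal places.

0.433

After 'background': P(ore) = 0.65·0.3000 / (0.65·0.3000 + 0.85·0.7000) ≈ 0.2468
After 'anomalous': P(ore) = 0.35·0.2468 / (0.35·0.2468 + 0.15·0.7532) ≈ 0.4333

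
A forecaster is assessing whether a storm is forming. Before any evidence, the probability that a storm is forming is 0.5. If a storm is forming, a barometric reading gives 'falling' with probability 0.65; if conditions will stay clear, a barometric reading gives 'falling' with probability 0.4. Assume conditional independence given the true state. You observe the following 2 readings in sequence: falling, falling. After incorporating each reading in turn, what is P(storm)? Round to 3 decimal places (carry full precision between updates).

0.725

After 'falling': P(storm) = 0.65·0.5000 / (0.65·0.5000 + 0.4·0.5000) ≈ 0.6190
After 'falling': P(storm) = 0.65·0.6190 / (0.65·0.6190 + 0.4·0.3810) ≈ 0.7253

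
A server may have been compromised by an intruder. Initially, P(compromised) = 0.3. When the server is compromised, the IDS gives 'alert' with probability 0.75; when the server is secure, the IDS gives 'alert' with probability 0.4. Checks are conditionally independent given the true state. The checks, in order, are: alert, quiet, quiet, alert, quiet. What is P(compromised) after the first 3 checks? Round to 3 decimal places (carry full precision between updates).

After 'alert': P(compromised) = 0.75·0.3000 / (0.75·0.3000 + 0.4·0.7000) ≈ 0.4455
After 'quiet': P(compromised) = 0.25·0.4455 / (0.25·0.4455 + 0.6·0.5545) ≈ 0.2508
After 'quiet': P(compromised) = 0.25·0.2508 / (0.25·0.2508 + 0.6·0.7492) ≈ 0.1224

0.122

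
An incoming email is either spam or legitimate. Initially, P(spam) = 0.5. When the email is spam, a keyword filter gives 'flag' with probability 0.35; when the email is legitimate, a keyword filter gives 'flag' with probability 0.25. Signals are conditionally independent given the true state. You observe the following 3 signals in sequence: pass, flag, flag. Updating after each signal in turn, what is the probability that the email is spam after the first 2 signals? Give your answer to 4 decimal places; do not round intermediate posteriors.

0.5482

After 'pass': P(spam) = 0.65·0.5000 / (0.65·0.5000 + 0.75·0.5000) ≈ 0.4643
After 'flag': P(spam) = 0.35·0.4643 / (0.35·0.4643 + 0.25·0.5357) ≈ 0.5482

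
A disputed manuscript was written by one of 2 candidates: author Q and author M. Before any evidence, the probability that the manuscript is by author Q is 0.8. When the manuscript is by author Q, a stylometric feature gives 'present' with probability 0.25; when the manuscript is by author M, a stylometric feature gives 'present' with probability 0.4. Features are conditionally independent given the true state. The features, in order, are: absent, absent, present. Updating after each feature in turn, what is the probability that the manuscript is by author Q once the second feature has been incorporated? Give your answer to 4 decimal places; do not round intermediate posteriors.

After 'absent': P(author Q) = 0.75·0.8000 / (0.75·0.8000 + 0.6·0.2000) ≈ 0.8333
After 'absent': P(author Q) = 0.75·0.8333 / (0.75·0.8333 + 0.6·0.1667) ≈ 0.8621

0.8621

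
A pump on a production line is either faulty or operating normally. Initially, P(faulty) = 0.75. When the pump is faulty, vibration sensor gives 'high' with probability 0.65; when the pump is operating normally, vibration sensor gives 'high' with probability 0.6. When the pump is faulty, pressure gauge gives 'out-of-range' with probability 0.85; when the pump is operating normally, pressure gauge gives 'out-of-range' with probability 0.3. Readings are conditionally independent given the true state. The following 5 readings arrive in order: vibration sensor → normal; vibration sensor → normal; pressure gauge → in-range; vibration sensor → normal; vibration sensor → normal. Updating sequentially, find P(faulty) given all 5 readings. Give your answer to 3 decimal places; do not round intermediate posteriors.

After vibration sensor='normal': P(faulty) = 0.35·0.7500 / (0.35·0.7500 + 0.4·0.2500) ≈ 0.7241
After vibration sensor='normal': P(faulty) = 0.35·0.7241 / (0.35·0.7241 + 0.4·0.2759) ≈ 0.6967
After pressure gauge='in-range': P(faulty) = 0.15·0.6967 / (0.15·0.6967 + 0.7·0.3033) ≈ 0.3298
After vibration sensor='normal': P(faulty) = 0.35·0.3298 / (0.35·0.3298 + 0.4·0.6702) ≈ 0.3010
After vibration sensor='normal': P(faulty) = 0.35·0.3010 / (0.35·0.3010 + 0.4·0.6990) ≈ 0.2737

0.274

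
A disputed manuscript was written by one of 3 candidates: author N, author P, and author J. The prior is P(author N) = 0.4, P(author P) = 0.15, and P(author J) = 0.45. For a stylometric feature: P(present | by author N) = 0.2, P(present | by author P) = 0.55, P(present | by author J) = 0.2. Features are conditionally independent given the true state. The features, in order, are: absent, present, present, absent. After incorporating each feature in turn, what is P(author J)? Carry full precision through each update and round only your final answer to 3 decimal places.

0.372

Each posterior becomes the prior for the next update.
After 'absent': normaliser = 0.8·0.4000 + 0.45·0.1500 + 0.8·0.4500; P(author N) ≈ 0.4281, P(author P) ≈ 0.0903, P(author J) ≈ 0.4816
After 'present': normaliser = 0.2·0.4281 + 0.55·0.0903 + 0.2·0.4816; P(author N) ≈ 0.3697, P(author P) ≈ 0.2144, P(author J) ≈ 0.4159
After 'present': normaliser = 0.2·0.3697 + 0.55·0.2144 + 0.2·0.4159; P(author N) ≈ 0.2688, P(author P) ≈ 0.4288, P(author J) ≈ 0.3024
After 'absent': normaliser = 0.8·0.2688 + 0.45·0.4288 + 0.8·0.3024; P(author N) ≈ 0.3309, P(author P) ≈ 0.2969, P(author J) ≈ 0.3722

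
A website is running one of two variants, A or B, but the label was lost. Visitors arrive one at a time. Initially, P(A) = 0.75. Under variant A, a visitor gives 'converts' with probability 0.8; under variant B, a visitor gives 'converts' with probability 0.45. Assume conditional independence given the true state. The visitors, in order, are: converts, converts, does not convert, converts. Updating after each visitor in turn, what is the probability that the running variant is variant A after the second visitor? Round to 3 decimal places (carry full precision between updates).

Each posterior becomes the prior for the next update.
After 'converts': P(A) = 0.8·0.7500 / (0.8·0.7500 + 0.45·0.2500) ≈ 0.8421
After 'converts': P(A) = 0.8·0.8421 / (0.8·0.8421 + 0.45·0.1579) ≈ 0.9046

0.905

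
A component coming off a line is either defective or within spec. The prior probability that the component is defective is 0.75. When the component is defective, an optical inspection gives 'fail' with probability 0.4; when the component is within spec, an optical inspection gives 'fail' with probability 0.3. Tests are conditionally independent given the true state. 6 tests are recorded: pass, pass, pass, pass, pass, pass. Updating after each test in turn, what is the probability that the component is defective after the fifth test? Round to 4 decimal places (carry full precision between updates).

Apply Bayes' rule sequentially, carrying P(defective) forward.
After 'pass': P(defective) = 0.6·0.7500 / (0.6·0.7500 + 0.7·0.2500) ≈ 0.7200
After 'pass': P(defective) = 0.6·0.7200 / (0.6·0.7200 + 0.7·0.2800) ≈ 0.6879
After 'pass': P(defective) = 0.6·0.6879 / (0.6·0.6879 + 0.7·0.3121) ≈ 0.6539
After 'pass': P(defective) = 0.6·0.6539 / (0.6·0.6539 + 0.7·0.3461) ≈ 0.6182
After 'pass': P(defective) = 0.6·0.6182 / (0.6·0.6182 + 0.7·0.3818) ≈ 0.5812

0.5812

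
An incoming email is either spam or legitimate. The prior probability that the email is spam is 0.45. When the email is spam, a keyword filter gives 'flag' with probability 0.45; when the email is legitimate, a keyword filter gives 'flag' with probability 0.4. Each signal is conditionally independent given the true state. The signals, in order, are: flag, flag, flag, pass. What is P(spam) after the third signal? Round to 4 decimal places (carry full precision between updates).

0.5381

After 'flag': P(spam) = 0.45·0.4500 / (0.45·0.4500 + 0.4·0.5500) ≈ 0.4793
After 'flag': P(spam) = 0.45·0.4793 / (0.45·0.4793 + 0.4·0.5207) ≈ 0.5087
After 'flag': P(spam) = 0.45·0.5087 / (0.45·0.5087 + 0.4·0.4913) ≈ 0.5381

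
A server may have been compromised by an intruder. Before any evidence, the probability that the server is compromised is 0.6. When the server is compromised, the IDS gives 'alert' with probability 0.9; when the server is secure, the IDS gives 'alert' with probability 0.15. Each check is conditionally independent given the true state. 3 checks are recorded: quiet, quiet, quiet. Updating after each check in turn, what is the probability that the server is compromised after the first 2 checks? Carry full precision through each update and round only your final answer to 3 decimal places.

0.020

After 'quiet': P(compromised) = 0.1·0.6000 / (0.1·0.6000 + 0.85·0.4000) ≈ 0.1500
After 'quiet': P(compromised) = 0.1·0.1500 / (0.1·0.1500 + 0.85·0.8500) ≈ 0.0203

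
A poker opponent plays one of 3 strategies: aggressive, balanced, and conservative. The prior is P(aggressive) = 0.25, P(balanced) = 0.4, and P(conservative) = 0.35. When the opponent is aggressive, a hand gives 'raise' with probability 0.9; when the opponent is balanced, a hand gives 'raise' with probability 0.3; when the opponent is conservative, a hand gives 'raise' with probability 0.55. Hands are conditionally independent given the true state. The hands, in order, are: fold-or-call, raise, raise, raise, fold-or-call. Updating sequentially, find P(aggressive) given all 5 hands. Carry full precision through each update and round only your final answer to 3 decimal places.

0.096

Apply Bayes' rule sequentially, carrying P(aggressive) forward.
After 'fold-or-call': normaliser = 0.1·0.2500 + 0.7·0.4000 + 0.45·0.3500; P(aggressive) ≈ 0.0541, P(balanced) ≈ 0.6054, P(conservative) ≈ 0.3405
After 'raise': normaliser = 0.9·0.0541 + 0.3·0.6054 + 0.55·0.3405; P(aggressive) ≈ 0.1165, P(balanced) ≈ 0.4350, P(conservative) ≈ 0.4485
After 'raise': normaliser = 0.9·0.1165 + 0.3·0.4350 + 0.55·0.4485; P(aggressive) ≈ 0.2175, P(balanced) ≈ 0.2707, P(conservative) ≈ 0.5118
After 'raise': normaliser = 0.9·0.2175 + 0.3·0.2707 + 0.55·0.5118; P(aggressive) ≈ 0.3506, P(balanced) ≈ 0.1454, P(conservative) ≈ 0.5040
After 'fold-or-call': normaliser = 0.1·0.3506 + 0.7·0.1454 + 0.45·0.5040; P(aggressive) ≈ 0.0964, P(balanced) ≈ 0.2799, P(conservative) ≈ 0.6237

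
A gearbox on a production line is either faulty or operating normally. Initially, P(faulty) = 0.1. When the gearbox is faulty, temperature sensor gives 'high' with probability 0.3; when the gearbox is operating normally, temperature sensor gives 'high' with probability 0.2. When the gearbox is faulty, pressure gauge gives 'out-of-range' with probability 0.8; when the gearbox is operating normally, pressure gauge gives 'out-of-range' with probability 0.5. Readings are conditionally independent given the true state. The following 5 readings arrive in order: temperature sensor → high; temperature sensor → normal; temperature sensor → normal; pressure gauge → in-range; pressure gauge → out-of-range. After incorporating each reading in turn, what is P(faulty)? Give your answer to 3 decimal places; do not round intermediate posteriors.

0.076

After temperature sensor='high': P(faulty) = 0.3·0.1000 / (0.3·0.1000 + 0.2·0.9000) ≈ 0.1429
After temperature sensor='normal': P(faulty) = 0.7·0.1429 / (0.7·0.1429 + 0.8·0.8571) ≈ 0.1273
After temperature sensor='normal': P(faulty) = 0.7·0.1273 / (0.7·0.1273 + 0.8·0.8727) ≈ 0.1132
After pressure gauge='in-range': P(faulty) = 0.2·0.1132 / (0.2·0.1132 + 0.5·0.8868) ≈ 0.0486
After pressure gauge='out-of-range': P(faulty) = 0.8·0.0486 / (0.8·0.0486 + 0.5·0.9514) ≈ 0.0755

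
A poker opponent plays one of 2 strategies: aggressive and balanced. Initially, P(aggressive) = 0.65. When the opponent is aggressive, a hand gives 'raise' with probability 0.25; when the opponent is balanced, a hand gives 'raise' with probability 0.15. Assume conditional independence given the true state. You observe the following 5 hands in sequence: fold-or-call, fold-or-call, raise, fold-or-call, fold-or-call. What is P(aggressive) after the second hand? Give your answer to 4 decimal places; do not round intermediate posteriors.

0.5911

After 'fold-or-call': P(aggressive) = 0.75·0.6500 / (0.75·0.6500 + 0.85·0.3500) ≈ 0.6210
After 'fold-or-call': P(aggressive) = 0.75·0.6210 / (0.75·0.6210 + 0.85·0.3790) ≈ 0.5911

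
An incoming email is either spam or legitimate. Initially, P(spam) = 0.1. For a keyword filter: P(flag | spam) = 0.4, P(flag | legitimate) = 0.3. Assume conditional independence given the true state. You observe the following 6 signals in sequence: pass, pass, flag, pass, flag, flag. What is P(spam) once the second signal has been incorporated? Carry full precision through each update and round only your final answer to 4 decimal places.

After 'pass': P(spam) = 0.6·0.1000 / (0.6·0.1000 + 0.7·0.9000) ≈ 0.0870
After 'pass': P(spam) = 0.6·0.0870 / (0.6·0.0870 + 0.7·0.9130) ≈ 0.0755

0.0755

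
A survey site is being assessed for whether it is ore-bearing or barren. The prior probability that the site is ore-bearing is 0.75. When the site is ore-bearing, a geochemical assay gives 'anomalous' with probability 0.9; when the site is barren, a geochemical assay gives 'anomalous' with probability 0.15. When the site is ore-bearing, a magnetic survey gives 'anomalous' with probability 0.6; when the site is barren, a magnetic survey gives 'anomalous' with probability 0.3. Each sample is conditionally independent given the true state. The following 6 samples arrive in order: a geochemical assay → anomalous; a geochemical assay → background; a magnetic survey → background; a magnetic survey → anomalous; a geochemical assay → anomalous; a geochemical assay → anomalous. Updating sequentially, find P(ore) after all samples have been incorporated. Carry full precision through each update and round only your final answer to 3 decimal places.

After a geochemical assay='anomalous': P(ore) = 0.9·0.7500 / (0.9·0.7500 + 0.15·0.2500) ≈ 0.9474
After a geochemical assay='background': P(ore) = 0.1·0.9474 / (0.1·0.9474 + 0.85·0.0526) ≈ 0.6792
After a magnetic survey='background': P(ore) = 0.4·0.6792 / (0.4·0.6792 + 0.7·0.3208) ≈ 0.5475
After a magnetic survey='anomalous': P(ore) = 0.6·0.5475 / (0.6·0.5475 + 0.3·0.4525) ≈ 0.7076
After a geochemical assay='anomalous': P(ore) = 0.9·0.7076 / (0.9·0.7076 + 0.15·0.2924) ≈ 0.9356
After a geochemical assay='anomalous': P(ore) = 0.9·0.9356 / (0.9·0.9356 + 0.15·0.0644) ≈ 0.9887

0.989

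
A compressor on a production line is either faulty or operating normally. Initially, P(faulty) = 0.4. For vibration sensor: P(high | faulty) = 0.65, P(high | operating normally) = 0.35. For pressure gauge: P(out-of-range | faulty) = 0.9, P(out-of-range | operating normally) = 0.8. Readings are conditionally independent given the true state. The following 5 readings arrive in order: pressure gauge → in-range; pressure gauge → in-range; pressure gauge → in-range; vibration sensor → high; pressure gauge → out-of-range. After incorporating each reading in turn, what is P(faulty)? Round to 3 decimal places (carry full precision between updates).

After pressure gauge='in-range': P(faulty) = 0.1·0.4000 / (0.1·0.4000 + 0.2·0.6000) ≈ 0.2500
After pressure gauge='in-range': P(faulty) = 0.1·0.2500 / (0.1·0.2500 + 0.2·0.7500) ≈ 0.1429
After pressure gauge='in-range': P(faulty) = 0.1·0.1429 / (0.1·0.1429 + 0.2·0.8571) ≈ 0.0769
After vibration sensor='high': P(faulty) = 0.65·0.0769 / (0.65·0.0769 + 0.35·0.9231) ≈ 0.1340
After pressure gauge='out-of-range': P(faulty) = 0.9·0.1340 / (0.9·0.1340 + 0.8·0.8660) ≈ 0.1483

0.148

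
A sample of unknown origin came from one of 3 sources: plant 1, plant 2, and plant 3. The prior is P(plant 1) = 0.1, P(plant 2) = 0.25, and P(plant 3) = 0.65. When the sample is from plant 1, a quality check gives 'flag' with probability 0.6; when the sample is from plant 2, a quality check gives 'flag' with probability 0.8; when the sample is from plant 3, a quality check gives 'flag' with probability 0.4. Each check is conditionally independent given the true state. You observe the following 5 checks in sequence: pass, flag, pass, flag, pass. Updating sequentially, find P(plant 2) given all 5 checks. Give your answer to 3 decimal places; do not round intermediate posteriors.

Apply Bayes' rule sequentially, carrying P(plant 2) forward.
After 'pass': normaliser = 0.4·0.1000 + 0.2·0.2500 + 0.6·0.6500; P(plant 1) ≈ 0.0833, P(plant 2) ≈ 0.1042, P(plant 3) ≈ 0.8125
After 'flag': normaliser = 0.6·0.0833 + 0.8·0.1042 + 0.4·0.8125; P(plant 1) ≈ 0.1091, P(plant 2) ≈ 0.1818, P(plant 3) ≈ 0.7091
After 'pass': normaliser = 0.4·0.1091 + 0.2·0.1818 + 0.6·0.7091; P(plant 1) ≈ 0.0863, P(plant 2) ≈ 0.0719, P(plant 3) ≈ 0.8417
After 'flag': normaliser = 0.6·0.0863 + 0.8·0.0719 + 0.4·0.8417; P(plant 1) ≈ 0.1161, P(plant 2) ≈ 0.1290, P(plant 3) ≈ 0.7548
After 'pass': normaliser = 0.4·0.1161 + 0.2·0.1290 + 0.6·0.7548; P(plant 1) ≈ 0.0885, P(plant 2) ≈ 0.0491, P(plant 3) ≈ 0.8624

0.049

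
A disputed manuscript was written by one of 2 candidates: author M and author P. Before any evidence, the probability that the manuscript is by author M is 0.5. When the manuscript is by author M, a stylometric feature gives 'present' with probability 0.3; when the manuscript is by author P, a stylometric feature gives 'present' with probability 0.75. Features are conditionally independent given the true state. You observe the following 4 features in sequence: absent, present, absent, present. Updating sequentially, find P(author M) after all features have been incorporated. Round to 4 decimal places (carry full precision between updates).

Apply Bayes' rule sequentially, carrying P(author M) forward.
After 'absent': P(author M) = 0.7·0.5000 / (0.7·0.5000 + 0.25·0.5000) ≈ 0.7368
After 'present': P(author M) = 0.3·0.7368 / (0.3·0.7368 + 0.75·0.2632) ≈ 0.5283
After 'absent': P(author M) = 0.7·0.5283 / (0.7·0.5283 + 0.25·0.4717) ≈ 0.7582
After 'present': P(author M) = 0.3·0.7582 / (0.3·0.7582 + 0.75·0.2418) ≈ 0.5564

0.5564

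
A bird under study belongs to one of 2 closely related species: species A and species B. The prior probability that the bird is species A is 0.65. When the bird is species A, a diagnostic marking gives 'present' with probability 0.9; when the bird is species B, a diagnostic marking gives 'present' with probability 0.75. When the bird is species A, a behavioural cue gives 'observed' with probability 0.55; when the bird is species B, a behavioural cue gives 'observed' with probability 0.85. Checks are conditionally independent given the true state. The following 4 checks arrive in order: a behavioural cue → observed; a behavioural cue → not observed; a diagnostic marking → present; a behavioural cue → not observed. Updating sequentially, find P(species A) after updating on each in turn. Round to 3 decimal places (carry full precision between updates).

After a behavioural cue='observed': P(species A) = 0.55·0.6500 / (0.55·0.6500 + 0.85·0.3500) ≈ 0.5458
After a behavioural cue='not observed': P(species A) = 0.45·0.5458 / (0.45·0.5458 + 0.15·0.4542) ≈ 0.7828
After a diagnostic marking='present': P(species A) = 0.9·0.7828 / (0.9·0.7828 + 0.75·0.2172) ≈ 0.8122
After a behavioural cue='not observed': P(species A) = 0.45·0.8122 / (0.45·0.8122 + 0.15·0.1878) ≈ 0.9285

0.928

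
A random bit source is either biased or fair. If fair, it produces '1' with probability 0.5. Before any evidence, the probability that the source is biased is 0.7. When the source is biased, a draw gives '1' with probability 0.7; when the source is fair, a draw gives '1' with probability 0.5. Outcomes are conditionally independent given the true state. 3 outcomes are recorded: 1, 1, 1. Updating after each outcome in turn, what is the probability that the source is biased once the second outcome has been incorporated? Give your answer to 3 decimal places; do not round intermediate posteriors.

After '1': P(biased) = 0.7·0.7000 / (0.7·0.7000 + 0.5·0.3000) ≈ 0.7656
After '1': P(biased) = 0.7·0.7656 / (0.7·0.7656 + 0.5·0.2344) ≈ 0.8206

0.821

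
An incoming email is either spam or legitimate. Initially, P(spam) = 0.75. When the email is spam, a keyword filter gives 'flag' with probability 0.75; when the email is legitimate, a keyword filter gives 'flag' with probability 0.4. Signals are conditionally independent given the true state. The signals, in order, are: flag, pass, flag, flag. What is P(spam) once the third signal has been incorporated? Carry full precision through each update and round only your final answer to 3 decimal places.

After 'flag': P(spam) = 0.75·0.7500 / (0.75·0.7500 + 0.4·0.2500) ≈ 0.8491
After 'pass': P(spam) = 0.25·0.8491 / (0.25·0.8491 + 0.6·0.1509) ≈ 0.7009
After 'flag': P(spam) = 0.75·0.7009 / (0.75·0.7009 + 0.4·0.2991) ≈ 0.8146

0.815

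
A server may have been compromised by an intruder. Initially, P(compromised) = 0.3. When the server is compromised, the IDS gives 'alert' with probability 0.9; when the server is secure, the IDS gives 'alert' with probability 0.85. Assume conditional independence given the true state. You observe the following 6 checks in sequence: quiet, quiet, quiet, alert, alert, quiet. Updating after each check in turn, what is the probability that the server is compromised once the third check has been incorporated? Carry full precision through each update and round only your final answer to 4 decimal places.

0.1127

After 'quiet': P(compromised) = 0.1·0.3000 / (0.1·0.3000 + 0.15·0.7000) ≈ 0.2222
After 'quiet': P(compromised) = 0.1·0.2222 / (0.1·0.2222 + 0.15·0.7778) ≈ 0.1600
After 'quiet': P(compromised) = 0.1·0.1600 / (0.1·0.1600 + 0.15·0.8400) ≈ 0.1127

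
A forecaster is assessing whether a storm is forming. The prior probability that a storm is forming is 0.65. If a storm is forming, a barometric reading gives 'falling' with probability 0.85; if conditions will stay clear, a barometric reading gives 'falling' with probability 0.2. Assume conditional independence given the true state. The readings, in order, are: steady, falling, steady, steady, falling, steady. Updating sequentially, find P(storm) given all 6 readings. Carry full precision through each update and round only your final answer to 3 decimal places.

0.040

After 'steady': P(storm) = 0.15·0.6500 / (0.15·0.6500 + 0.8·0.3500) ≈ 0.2583
After 'falling': P(storm) = 0.85·0.2583 / (0.85·0.2583 + 0.2·0.7417) ≈ 0.5968
After 'steady': P(storm) = 0.15·0.5968 / (0.15·0.5968 + 0.8·0.4032) ≈ 0.2172
After 'steady': P(storm) = 0.15·0.2172 / (0.15·0.2172 + 0.8·0.7828) ≈ 0.0495
After 'falling': P(storm) = 0.85·0.0495 / (0.85·0.0495 + 0.2·0.9505) ≈ 0.1811
After 'steady': P(storm) = 0.15·0.1811 / (0.15·0.1811 + 0.8·0.8189) ≈ 0.0398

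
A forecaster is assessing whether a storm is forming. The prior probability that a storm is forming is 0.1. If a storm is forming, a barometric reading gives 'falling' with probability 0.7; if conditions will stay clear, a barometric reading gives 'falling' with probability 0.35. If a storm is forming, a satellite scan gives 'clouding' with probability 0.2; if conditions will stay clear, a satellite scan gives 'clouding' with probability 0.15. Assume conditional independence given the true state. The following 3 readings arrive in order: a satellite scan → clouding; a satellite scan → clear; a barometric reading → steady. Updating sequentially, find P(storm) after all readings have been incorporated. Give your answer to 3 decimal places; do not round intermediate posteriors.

0.060

After a satellite scan='clouding': P(storm) = 0.2·0.1000 / (0.2·0.1000 + 0.15·0.9000) ≈ 0.1290
After a satellite scan='clear': P(storm) = 0.8·0.1290 / (0.8·0.1290 + 0.85·0.8710) ≈ 0.1224
After a barometric reading='steady': P(storm) = 0.3·0.1224 / (0.3·0.1224 + 0.65·0.8776) ≈ 0.0605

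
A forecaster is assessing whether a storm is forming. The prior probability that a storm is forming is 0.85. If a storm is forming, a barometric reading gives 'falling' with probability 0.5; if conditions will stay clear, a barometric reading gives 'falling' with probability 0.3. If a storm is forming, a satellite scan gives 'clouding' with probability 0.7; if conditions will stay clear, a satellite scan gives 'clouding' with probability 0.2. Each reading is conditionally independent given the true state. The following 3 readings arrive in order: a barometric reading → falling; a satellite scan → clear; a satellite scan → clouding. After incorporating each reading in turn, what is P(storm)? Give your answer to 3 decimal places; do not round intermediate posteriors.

0.925

After a barometric reading='falling': P(storm) = 0.5·0.8500 / (0.5·0.8500 + 0.3·0.1500) ≈ 0.9043
After a satellite scan='clear': P(storm) = 0.3·0.9043 / (0.3·0.9043 + 0.8·0.0957) ≈ 0.7798
After a satellite scan='clouding': P(storm) = 0.7·0.7798 / (0.7·0.7798 + 0.2·0.2202) ≈ 0.9253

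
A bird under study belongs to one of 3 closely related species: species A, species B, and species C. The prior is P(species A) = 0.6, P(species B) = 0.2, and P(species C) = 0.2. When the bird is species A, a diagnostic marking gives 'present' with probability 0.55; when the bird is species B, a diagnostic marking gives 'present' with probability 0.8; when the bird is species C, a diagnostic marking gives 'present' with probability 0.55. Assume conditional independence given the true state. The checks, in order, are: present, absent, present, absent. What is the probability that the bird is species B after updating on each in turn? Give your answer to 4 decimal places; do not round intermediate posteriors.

0.0946

After 'present': normaliser = 0.55·0.6000 + 0.8·0.2000 + 0.55·0.2000; P(species A) ≈ 0.5500, P(species B) ≈ 0.2667, P(species C) ≈ 0.1833
After 'absent': normaliser = 0.45·0.5500 + 0.2·0.2667 + 0.45·0.1833; P(species A) ≈ 0.6457, P(species B) ≈ 0.1391, P(species C) ≈ 0.2152
After 'present': normaliser = 0.55·0.6457 + 0.8·0.1391 + 0.55·0.2152; P(species A) ≈ 0.6072, P(species B) ≈ 0.1903, P(species C) ≈ 0.2024
After 'absent': normaliser = 0.45·0.6072 + 0.2·0.1903 + 0.45·0.2024; P(species A) ≈ 0.6791, P(species B) ≈ 0.0946, P(species C) ≈ 0.2264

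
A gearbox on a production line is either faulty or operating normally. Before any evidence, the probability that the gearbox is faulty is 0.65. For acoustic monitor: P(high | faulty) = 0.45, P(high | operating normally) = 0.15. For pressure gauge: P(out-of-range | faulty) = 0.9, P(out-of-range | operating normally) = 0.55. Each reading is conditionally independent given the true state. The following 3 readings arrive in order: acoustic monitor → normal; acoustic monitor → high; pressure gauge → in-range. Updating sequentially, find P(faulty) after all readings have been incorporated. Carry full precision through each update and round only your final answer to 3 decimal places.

Apply Bayes' rule sequentially, carrying P(faulty) forward.
After acoustic monitor='normal': P(faulty) = 0.55·0.6500 / (0.55·0.6500 + 0.85·0.3500) ≈ 0.5458
After acoustic monitor='high': P(faulty) = 0.45·0.5458 / (0.45·0.5458 + 0.15·0.4542) ≈ 0.7828
After pressure gauge='in-range': P(faulty) = 0.1·0.7828 / (0.1·0.7828 + 0.45·0.2172) ≈ 0.4448

0.445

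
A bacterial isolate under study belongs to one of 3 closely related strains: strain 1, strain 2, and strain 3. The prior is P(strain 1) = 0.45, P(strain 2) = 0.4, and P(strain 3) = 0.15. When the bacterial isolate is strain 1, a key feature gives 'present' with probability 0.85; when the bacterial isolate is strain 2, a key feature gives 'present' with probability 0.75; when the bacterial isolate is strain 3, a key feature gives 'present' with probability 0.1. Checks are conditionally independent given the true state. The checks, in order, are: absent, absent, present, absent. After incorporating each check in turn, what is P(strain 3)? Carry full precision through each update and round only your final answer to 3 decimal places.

After 'absent': normaliser = 0.15·0.4500 + 0.25·0.4000 + 0.9·0.1500; P(strain 1) ≈ 0.2231, P(strain 2) ≈ 0.3306, P(strain 3) ≈ 0.4463
After 'absent': normaliser = 0.15·0.2231 + 0.25·0.3306 + 0.9·0.4463; P(strain 1) ≈ 0.0646, P(strain 2) ≈ 0.1596, P(strain 3) ≈ 0.7757
After 'present': normaliser = 0.85·0.0646 + 0.75·0.1596 + 0.1·0.7757; P(strain 1) ≈ 0.2178, P(strain 2) ≈ 0.4746, P(strain 3) ≈ 0.3075
After 'absent': normaliser = 0.15·0.2178 + 0.25·0.4746 + 0.9·0.3075; P(strain 1) ≈ 0.0763, P(strain 2) ≈ 0.2771, P(strain 3) ≈ 0.6465

0.647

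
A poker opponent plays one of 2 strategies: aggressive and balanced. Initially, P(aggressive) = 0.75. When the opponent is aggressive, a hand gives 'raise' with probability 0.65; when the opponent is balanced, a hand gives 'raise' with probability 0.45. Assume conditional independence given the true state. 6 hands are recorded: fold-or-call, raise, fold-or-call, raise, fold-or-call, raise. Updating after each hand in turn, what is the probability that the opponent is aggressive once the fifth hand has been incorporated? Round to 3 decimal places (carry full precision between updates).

0.617

After 'fold-or-call': P(aggressive) = 0.35·0.7500 / (0.35·0.7500 + 0.55·0.2500) ≈ 0.6562
After 'raise': P(aggressive) = 0.65·0.6562 / (0.65·0.6562 + 0.45·0.3438) ≈ 0.7339
After 'fold-or-call': P(aggressive) = 0.35·0.7339 / (0.35·0.7339 + 0.55·0.2661) ≈ 0.6370
After 'raise': P(aggressive) = 0.65·0.6370 / (0.65·0.6370 + 0.45·0.3630) ≈ 0.7171
After 'fold-or-call': P(aggressive) = 0.35·0.7171 / (0.35·0.7171 + 0.55·0.2829) ≈ 0.6173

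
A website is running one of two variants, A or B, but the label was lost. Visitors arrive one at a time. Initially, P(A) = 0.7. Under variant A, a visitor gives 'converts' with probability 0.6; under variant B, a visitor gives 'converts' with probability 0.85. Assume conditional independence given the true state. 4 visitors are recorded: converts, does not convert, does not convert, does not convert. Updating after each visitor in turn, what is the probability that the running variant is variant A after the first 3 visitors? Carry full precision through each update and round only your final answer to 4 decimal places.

0.9213

After 'converts': P(A) = 0.6·0.7000 / (0.6·0.7000 + 0.85·0.3000) ≈ 0.6222
After 'does not convert': P(A) = 0.4·0.6222 / (0.4·0.6222 + 0.15·0.3778) ≈ 0.8145
After 'does not convert': P(A) = 0.4·0.8145 / (0.4·0.8145 + 0.15·0.1855) ≈ 0.9213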